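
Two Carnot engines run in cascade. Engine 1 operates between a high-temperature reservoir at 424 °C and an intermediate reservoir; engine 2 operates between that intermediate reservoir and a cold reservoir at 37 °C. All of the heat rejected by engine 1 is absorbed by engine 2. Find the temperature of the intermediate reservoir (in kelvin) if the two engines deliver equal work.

T_m ≈ 504 K

T_H = 424 °C → 424 + 273.15 = 697.15 K.
T_C = 37 °C → 37 + 273.15 = 310.15 K.
For reversible stages Q_m = Q_H·(T_m/T_H). Setting W₁ = Q_H(1 − T_m/T_H) equal to W₂ = Q_m(1 − T_C/T_m) = Q_H·(T_m − T_C)/T_H gives T_H − T_m = T_m − T_C, so T_m = (T_H + T_C)/2 = (697.15 + 310.15)/2 = 504 K.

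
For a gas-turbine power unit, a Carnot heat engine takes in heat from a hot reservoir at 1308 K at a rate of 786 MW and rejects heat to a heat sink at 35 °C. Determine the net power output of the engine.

Ẇ ≈ 601 MW

T_C = 35 °C → 35 + 273.15 = 308.15 K.
For a reversible engine, η = 1 − T_C/T_H = 1 − 308.15/1308.00 = 0.7644.
W = η·Q_H = 0.7644 × 786 = 601 MW.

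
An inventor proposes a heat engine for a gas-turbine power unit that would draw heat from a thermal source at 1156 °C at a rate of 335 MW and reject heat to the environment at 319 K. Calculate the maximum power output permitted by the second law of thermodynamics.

Ẇ_max ≈ 260 MW

T_H = 1156 °C → 1156 + 273.15 = 1429.15 K.
No engine can exceed the Carnot limit: η_max = 1 − T_C/T_H = 1 − 319.00/1429.15 = 0.7768.
W_max = η_max · Q_H = 0.7768 × 335 = 260 MW.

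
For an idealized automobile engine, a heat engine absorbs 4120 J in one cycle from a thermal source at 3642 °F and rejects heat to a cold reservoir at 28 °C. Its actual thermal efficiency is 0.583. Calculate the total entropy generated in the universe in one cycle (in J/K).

ΔS_univ ≈ 3.897 J/K

T_H = 3642 °F → (3642 − 32) × 5/9 = 2005.56 °C = 2278.71 K.
T_C = 28 °C → 28 + 273.15 = 301.15 K.
W = η·Q_H = 0.583 × 4120 = 2402 J, so Q_C = Q_H − W = 1718 J.
Reservoir entropy changes: ΔS_H = −Q_H/T_H = −4120/2278.71 = -1.808 J/K and ΔS_C = +Q_C/T_C = 1718/301.15 = 5.705 J/K.
ΔS_univ = −Q_H/T_H + Q_C/T_C = 3.897 J/K (> 0, since η = 0.583 < η_Carnot = 0.868).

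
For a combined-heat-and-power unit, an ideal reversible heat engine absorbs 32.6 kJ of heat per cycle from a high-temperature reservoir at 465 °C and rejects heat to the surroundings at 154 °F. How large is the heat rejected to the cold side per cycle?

Q_C ≈ 15.06 kJ

T_H = 465 °C → 465 + 273.15 = 738.15 K.
T_C = 154 °F → (154 − 32) × 5/9 = 67.78 °C = 340.93 K.
The Carnot efficiency is η = 1 − T_C/T_H = 1 − 340.93/738.15 = 0.5381.
For a reversible cycle Q_C/Q_H = T_C/T_H, so Q_C = 32.6 × 340.93/738.15 = 15.06 kJ.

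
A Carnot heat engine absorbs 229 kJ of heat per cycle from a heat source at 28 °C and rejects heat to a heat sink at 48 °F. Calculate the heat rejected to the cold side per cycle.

Q_C ≈ 214.5 kJ

T_H = 28 °C → 28 + 273.15 = 301.15 K.
T_C = 48 °F → (48 − 32) × 5/9 = 8.89 °C = 282.04 K.
For a reversible engine, η = 1 − T_C/T_H = 1 − 282.04/301.15 = 0.0635.
For a reversible cycle Q_C/Q_H = T_C/T_H, so Q_C = 229 × 282.04/301.15 = 214.5 kJ.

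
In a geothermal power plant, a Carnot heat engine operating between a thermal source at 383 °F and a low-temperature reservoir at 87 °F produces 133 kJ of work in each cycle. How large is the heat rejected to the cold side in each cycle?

Q_C ≈ 246 kJ

T_H = 383 °F → (383 − 32) × 5/9 = 195.00 °C = 468.15 K.
T_C = 87 °F → (87 − 32) × 5/9 = 30.56 °C = 303.71 K.
The Carnot efficiency is η = 1 − T_C/T_H = 1 − 303.71/468.15 = 0.3513.
Since Q_C/Q_H = T_C/T_H and Q_H = W/η, Q_C = W·T_C/(T_H − T_C) = 133 × 303.71/164.44 = 246 kJ.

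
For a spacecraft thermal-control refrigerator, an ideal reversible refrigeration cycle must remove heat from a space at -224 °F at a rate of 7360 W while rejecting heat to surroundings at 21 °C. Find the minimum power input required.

T_H = 21 °C → 21 + 273.15 = 294.15 K.
T_C = -224 °F → (-224 − 32) × 5/9 = -142.22 °C = 130.93 K.
Carnot COP: COP_R = T_C/(T_H − T_C) = 130.93/163.22 = 0.8021.
W = Q_C/COP_R = 7360/0.8021 = 9175 W.

Ẇ_in ≈ 9175 W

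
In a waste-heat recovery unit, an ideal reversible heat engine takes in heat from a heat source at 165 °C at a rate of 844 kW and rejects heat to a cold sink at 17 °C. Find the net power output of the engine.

Ẇ ≈ 285.1 kW

T_H = 165 °C → 165 + 273.15 = 438.15 K.
T_C = 17 °C → 17 + 273.15 = 290.15 K.
The Carnot efficiency is η = 1 − T_C/T_H = 1 − 290.15/438.15 = 0.3378.
W = η·Q_H = 0.3378 × 844 = 285.1 kW.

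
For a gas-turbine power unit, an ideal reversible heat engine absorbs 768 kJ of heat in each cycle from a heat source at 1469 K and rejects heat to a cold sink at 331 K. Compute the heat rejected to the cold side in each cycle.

The Carnot efficiency is η = 1 − T_C/T_H = 1 − 331.00/1469.00 = 0.7747.
For a reversible cycle Q_C/Q_H = T_C/T_H, so Q_C = 768 × 331.00/1469.00 = 173.0 kJ.

Q_C ≈ 173.0 kJ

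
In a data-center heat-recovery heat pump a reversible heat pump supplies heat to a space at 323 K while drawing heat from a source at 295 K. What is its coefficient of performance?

COP_HP ≈ 11.54

Reversible heating COP: COP_HP = T_H/(T_H − T_C) = 323.00/(323.00 − 295.00) = 11.54.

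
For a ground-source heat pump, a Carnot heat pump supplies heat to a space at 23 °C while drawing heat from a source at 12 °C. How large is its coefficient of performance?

T_H = 23 °C → 23 + 273.15 = 296.15 K.
T_C = 12 °C → 12 + 273.15 = 285.15 K.
For a reversible heat pump, COP_HP = T_H/(T_H − T_C) = 296.15/(296.15 − 285.15) = 26.92.

COP_HP ≈ 26.92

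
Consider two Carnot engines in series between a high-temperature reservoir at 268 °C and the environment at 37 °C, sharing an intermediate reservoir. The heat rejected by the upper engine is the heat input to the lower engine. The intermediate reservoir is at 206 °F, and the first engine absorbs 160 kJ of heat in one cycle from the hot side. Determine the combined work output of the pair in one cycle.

W_total ≈ 68.30 kJ

T_H = 268 °C → 268 + 273.15 = 541.15 K.
T_C = 37 °C → 37 + 273.15 = 310.15 K.
Two reversible stages in series are equivalent to a single Carnot engine between T_H and T_C, so η_total = 1 − T_C/T_H = 1 − 310.15/541.15 = 0.4269.
W_total = η_total · Q_H = 0.4269 × 160 = 68.30 kJ.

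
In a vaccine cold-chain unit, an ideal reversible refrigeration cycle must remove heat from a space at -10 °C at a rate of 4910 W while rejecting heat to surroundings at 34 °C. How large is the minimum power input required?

Ẇ_in ≈ 821 W

T_H = 34 °C → 34 + 273.15 = 307.15 K.
T_C = -10 °C → -10 + 273.15 = 263.15 K.
For a reversible refrigerator, COP_R = T_C/(T_H − T_C) = 263.15/44.00 = 5.9807.
W = Q_C/COP_R = 4910/5.9807 = 821 W.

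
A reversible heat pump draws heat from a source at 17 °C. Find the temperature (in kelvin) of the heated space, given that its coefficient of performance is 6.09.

T_H ≈ 347 K

T_C = 17 °C → 17 + 273.15 = 290.15 K.
COP_HP = T_H/(T_H − T_C) ⇒ T_H = T_C·COP_HP/(COP_HP − 1) = 290.15 × 6.09/(6.09 − 1) = 347 K.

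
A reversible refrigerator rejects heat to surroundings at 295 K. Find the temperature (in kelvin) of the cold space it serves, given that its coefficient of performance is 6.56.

COP_R = T_C/(T_H − T_C) ⇒ T_C = T_H·COP_R/(1 + COP_R) = 295.00 × 6.56/(1 + 6.56) = 256.0 K.

T_C ≈ 256.0 K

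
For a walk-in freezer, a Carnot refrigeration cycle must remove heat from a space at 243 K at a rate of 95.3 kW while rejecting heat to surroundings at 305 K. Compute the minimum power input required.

For a reversible refrigerator, COP_R = T_C/(T_H − T_C) = 243.00/62.00 = 3.9194.
W = Q_C/COP_R = 95.3/3.9194 = 24.32 kW.

Ẇ_in ≈ 24.32 kW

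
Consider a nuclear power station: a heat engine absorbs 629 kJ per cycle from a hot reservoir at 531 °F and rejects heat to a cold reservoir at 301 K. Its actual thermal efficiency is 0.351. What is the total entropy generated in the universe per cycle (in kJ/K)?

T_H = 531 °F → (531 − 32) × 5/9 = 277.22 °C = 550.37 K.
W = η·Q_H = 0.351 × 629 = 220.8 kJ, so Q_C = Q_H − W = 408.2 kJ.
The hot reservoir loses entropy Q_H/T_H = 629/550.37 = 1.143 kJ/K; the cold reservoir gains Q_C/T_C = 408.2/301.00 = 1.356 kJ/K.
ΔS_univ = −Q_H/T_H + Q_C/T_C = 0.2134 kJ/K (> 0, since η = 0.351 < η_Carnot = 0.453).

ΔS_univ ≈ 0.2134 kJ/K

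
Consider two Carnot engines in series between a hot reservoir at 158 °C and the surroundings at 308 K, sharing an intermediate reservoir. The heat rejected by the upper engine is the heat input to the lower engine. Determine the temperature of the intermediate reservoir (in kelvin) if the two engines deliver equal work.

T_H = 158 °C → 158 + 273.15 = 431.15 K.
For reversible stages Q_m = Q_H·(T_m/T_H). Setting W₁ = Q_H(1 − T_m/T_H) equal to W₂ = Q_m(1 − T_C/T_m) = Q_H·(T_m − T_C)/T_H gives T_H − T_m = T_m − T_C, so T_m = (T_H + T_C)/2 = (431.15 + 308.00)/2 = 369.6 K.

T_m ≈ 369.6 K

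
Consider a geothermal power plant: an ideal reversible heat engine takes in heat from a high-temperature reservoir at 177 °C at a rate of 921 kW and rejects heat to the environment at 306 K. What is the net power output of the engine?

Ẇ ≈ 295 kW

T_H = 177 °C → 177 + 273.15 = 450.15 K.
Since the cycle is reversible, η = 1 − T_C/T_H = 1 − 306.00/450.15 = 0.3202.
W = η·Q_H = 0.3202 × 921 = 295 kW.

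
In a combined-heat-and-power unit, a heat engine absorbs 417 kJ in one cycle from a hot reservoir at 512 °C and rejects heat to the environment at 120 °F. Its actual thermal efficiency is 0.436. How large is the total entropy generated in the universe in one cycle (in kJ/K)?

ΔS_univ ≈ 0.199 kJ/K

T_H = 512 °C → 512 + 273.15 = 785.15 K.
T_C = 120 °F → (120 − 32) × 5/9 = 48.89 °C = 322.04 K.
W = η·Q_H = 0.436 × 417 = 181.8 kJ, so Q_C = Q_H − W = 235.2 kJ.
Reservoir entropy changes: ΔS_H = −Q_H/T_H = −417/785.15 = -0.5311 kJ/K and ΔS_C = +Q_C/T_C = 235.2/322.04 = 0.7303 kJ/K.
ΔS_univ = −Q_H/T_H + Q_C/T_C = 0.199 kJ/K (> 0, since η = 0.436 < η_Carnot = 0.590).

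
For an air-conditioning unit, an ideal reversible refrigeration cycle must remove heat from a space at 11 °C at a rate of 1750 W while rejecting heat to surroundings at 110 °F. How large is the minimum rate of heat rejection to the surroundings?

T_H = 110 °F → (110 − 32) × 5/9 = 43.33 °C = 316.48 K.
T_C = 11 °C → 11 + 273.15 = 284.15 K.
For a reversible cycle Q_H/Q_C = T_H/T_C, so Q_H = Q_C·T_H/T_C = 1750 × 316.48/284.15 = 1950 W.

Q̇_H ≈ 1950 W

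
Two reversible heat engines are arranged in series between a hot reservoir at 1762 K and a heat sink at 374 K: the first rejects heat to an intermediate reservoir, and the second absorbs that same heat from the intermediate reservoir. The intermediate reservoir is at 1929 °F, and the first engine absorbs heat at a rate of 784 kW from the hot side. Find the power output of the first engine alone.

Ẇ₁ ≈ 194 kW

T_m = 1929 °F → (1929 − 32) × 5/9 = 1053.89 °C = 1327.04 K.
First-stage efficiency η₁ = 1 − T_m/T_H = 1 − 1327.04/1762.00 = 0.2469.
W₁ = η₁·Q_H = 0.2469 × 784 = 194 kW.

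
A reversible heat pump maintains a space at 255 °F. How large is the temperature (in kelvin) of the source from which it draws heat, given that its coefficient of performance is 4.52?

T_C ≈ 309.2 K

T_H = 255 °F → (255 − 32) × 5/9 = 123.89 °C = 397.04 K.
COP_HP = T_H/(T_H − T_C) ⇒ T_C = T_H·(COP_HP − 1)/COP_HP = 397.04 × (4.52 − 1)/4.52 = 309.2 K.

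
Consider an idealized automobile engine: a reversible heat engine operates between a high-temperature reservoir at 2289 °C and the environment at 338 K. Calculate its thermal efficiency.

η ≈ 0.868

T_H = 2289 °C → 2289 + 273.15 = 2562.15 K.
For a reversible engine, η = 1 − T_C/T_H = 1 − 338.00/2562.15 = 0.868.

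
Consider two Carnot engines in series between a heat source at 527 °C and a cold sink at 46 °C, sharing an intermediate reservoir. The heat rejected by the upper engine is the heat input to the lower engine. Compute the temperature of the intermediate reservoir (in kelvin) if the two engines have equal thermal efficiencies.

T_H = 527 °C → 527 + 273.15 = 800.15 K.
T_C = 46 °C → 46 + 273.15 = 319.15 K.
Equal efficiencies require 1 − T_m/T_H = 1 − T_C/T_m, i.e. T_m/T_H = T_C/T_m, so T_m = √(T_H·T_C) = √(800.15 × 319.15) = 505.3 K.

T_m ≈ 505.3 K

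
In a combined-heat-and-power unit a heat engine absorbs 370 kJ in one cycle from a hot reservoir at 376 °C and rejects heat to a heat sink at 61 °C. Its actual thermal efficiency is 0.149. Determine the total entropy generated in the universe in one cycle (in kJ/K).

T_H = 376 °C → 376 + 273.15 = 649.15 K.
T_C = 61 °C → 61 + 273.15 = 334.15 K.
W = η·Q_H = 0.149 × 370 = 55.13 kJ, so Q_C = Q_H − W = 314.9 kJ.
Reservoir entropy changes: ΔS_H = −Q_H/T_H = −370/649.15 = -0.5700 kJ/K and ΔS_C = +Q_C/T_C = 314.9/334.15 = 0.9423 kJ/K.
ΔS_univ = −Q_H/T_H + Q_C/T_C = 0.3723 kJ/K (> 0, since η = 0.149 < η_Carnot = 0.485).

ΔS_univ ≈ 0.3723 kJ/K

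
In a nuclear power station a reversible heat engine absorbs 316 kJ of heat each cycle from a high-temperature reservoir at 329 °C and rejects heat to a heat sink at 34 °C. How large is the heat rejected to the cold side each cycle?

T_H = 329 °C → 329 + 273.15 = 602.15 K.
T_C = 34 °C → 34 + 273.15 = 307.15 K.
For a reversible engine, η = 1 − T_C/T_H = 1 − 307.15/602.15 = 0.4899.
For a reversible cycle Q_C/Q_H = T_C/T_H, so Q_C = 316 × 307.15/602.15 = 161.2 kJ.

Q_C ≈ 161.2 kJ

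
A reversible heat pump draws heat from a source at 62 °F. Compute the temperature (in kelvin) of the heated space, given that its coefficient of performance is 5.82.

T_H ≈ 350 K

T_C = 62 °F → (62 − 32) × 5/9 = 16.67 °C = 289.82 K.
COP_HP = T_H/(T_H − T_C) ⇒ T_H = T_C·COP_HP/(COP_HP − 1) = 289.82 × 5.82/(5.82 − 1) = 350 K.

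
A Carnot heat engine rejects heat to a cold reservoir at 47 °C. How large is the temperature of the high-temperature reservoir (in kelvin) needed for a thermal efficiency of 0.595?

T_H ≈ 790 K

T_C = 47 °C → 47 + 273.15 = 320.15 K.
From η = 1 − T_C/T_H, solving for T_H gives T_H = T_C/(1 − η) = 320.15/(1 − 0.595) = 790 K.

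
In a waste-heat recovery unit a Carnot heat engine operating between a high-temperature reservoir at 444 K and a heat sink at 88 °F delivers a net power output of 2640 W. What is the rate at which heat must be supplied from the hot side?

T_C = 88 °F → (88 − 32) × 5/9 = 31.11 °C = 304.26 K.
The Carnot efficiency is η = 1 − T_C/T_H = 1 − 304.26/444.00 = 0.3147.
Q_H = W/η = 2640/0.3147 = 8388 W.

Q̇_H ≈ 8388 W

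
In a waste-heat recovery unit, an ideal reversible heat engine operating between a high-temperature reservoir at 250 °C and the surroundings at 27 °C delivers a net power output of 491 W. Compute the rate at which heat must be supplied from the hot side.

T_H = 250 °C → 250 + 273.15 = 523.15 K.
T_C = 27 °C → 27 + 273.15 = 300.15 K.
Since the cycle is reversible, η = 1 − T_C/T_H = 1 − 300.15/523.15 = 0.4263.
Q_H = W/η = 491/0.4263 = 1150 W.

Q̇_H ≈ 1150 W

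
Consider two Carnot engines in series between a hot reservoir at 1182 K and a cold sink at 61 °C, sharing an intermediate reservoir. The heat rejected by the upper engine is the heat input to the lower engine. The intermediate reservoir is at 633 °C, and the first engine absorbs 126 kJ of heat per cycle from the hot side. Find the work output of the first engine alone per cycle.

T_C = 61 °C → 61 + 273.15 = 334.15 K.
T_m = 633 °C → 633 + 273.15 = 906.15 K.
First-stage efficiency η₁ = 1 − T_m/T_H = 1 − 906.15/1182.00 = 0.2334.
W₁ = η₁·Q_H = 0.2334 × 126 = 29.41 kJ.

W₁ ≈ 29.41 kJ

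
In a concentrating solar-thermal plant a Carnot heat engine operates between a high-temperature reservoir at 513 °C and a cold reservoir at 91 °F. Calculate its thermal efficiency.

η ≈ 0.611

T_H = 513 °C → 513 + 273.15 = 786.15 K.
T_C = 91 °F → (91 − 32) × 5/9 = 32.78 °C = 305.93 K.
Carnot efficiency: η = 1 − T_C/T_H = 1 − 305.93/786.15 = 0.611.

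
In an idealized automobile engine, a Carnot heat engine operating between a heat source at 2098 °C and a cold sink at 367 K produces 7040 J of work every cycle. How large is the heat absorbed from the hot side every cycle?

T_H = 2098 °C → 2098 + 273.15 = 2371.15 K.
For a reversible engine, η = 1 − T_C/T_H = 1 − 367.00/2371.15 = 0.8452.
Q_H = W/η = 7040/0.8452 = 8329 J.

Q_H ≈ 8329 J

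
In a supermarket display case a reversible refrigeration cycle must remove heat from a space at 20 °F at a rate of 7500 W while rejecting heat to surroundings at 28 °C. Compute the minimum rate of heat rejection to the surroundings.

T_H = 28 °C → 28 + 273.15 = 301.15 K.
T_C = 20 °F → (20 − 32) × 5/9 = -6.67 °C = 266.48 K.
For a reversible cycle Q_H/Q_C = T_H/T_C, so Q_H = Q_C·T_H/T_C = 7500 × 301.15/266.48 = 8480 W.

Q̇_H ≈ 8480 W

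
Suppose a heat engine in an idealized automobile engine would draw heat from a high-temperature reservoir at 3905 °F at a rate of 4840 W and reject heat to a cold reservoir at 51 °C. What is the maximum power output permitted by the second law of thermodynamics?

Ẇ_max ≈ 4190 W

T_H = 3905 °F → (3905 − 32) × 5/9 = 2151.67 °C = 2424.82 K.
T_C = 51 °C → 51 + 273.15 = 324.15 K.
No engine can exceed the Carnot limit: η_max = 1 − T_C/T_H = 1 − 324.15/2424.82 = 0.8663.
W_max = η_max · Q_H = 0.8663 × 4840 = 4190 W.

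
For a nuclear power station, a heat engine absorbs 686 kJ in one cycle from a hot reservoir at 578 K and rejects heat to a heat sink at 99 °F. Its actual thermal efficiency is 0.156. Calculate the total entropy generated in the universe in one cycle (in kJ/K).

ΔS_univ ≈ 0.679 kJ/K

T_C = 99 °F → (99 − 32) × 5/9 = 37.22 °C = 310.37 K.
W = η·Q_H = 0.156 × 686 = 107.0 kJ, so Q_C = Q_H − W = 579.0 kJ.
Entropy balance on the reservoirs: −Q_H/T_H = -1.187 kJ/K, +Q_C/T_C = 1.865 kJ/K.
ΔS_univ = −Q_H/T_H + Q_C/T_C = 0.679 kJ/K (> 0, since η = 0.156 < η_Carnot = 0.463).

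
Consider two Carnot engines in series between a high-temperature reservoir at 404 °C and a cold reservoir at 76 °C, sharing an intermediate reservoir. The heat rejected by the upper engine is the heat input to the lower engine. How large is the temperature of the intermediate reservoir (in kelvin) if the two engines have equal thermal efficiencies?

T_H = 404 °C → 404 + 273.15 = 677.15 K.
T_C = 76 °C → 76 + 273.15 = 349.15 K.
Equal efficiencies require 1 − T_m/T_H = 1 − T_C/T_m, i.e. T_m/T_H = T_C/T_m, so T_m = √(T_H·T_C) = √(677.15 × 349.15) = 486.2 K.

T_m ≈ 486.2 K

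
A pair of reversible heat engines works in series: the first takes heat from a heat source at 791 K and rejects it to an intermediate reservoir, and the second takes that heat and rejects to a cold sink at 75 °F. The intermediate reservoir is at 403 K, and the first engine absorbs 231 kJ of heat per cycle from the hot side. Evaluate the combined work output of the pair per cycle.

W_total ≈ 144.3 kJ

T_C = 75 °F → (75 − 32) × 5/9 = 23.89 °C = 297.04 K.
Two reversible stages in series are equivalent to a single Carnot engine between T_H and T_C, so η_total = 1 − T_C/T_H = 1 − 297.04/791.00 = 0.6245.
W_total = η_total · Q_H = 0.6245 × 231 = 144.3 kJ.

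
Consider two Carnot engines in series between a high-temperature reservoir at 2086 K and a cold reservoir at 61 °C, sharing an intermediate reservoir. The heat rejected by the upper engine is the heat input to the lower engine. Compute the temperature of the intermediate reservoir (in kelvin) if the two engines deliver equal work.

T_C = 61 °C → 61 + 273.15 = 334.15 K.
For reversible stages Q_m = Q_H·(T_m/T_H). Setting W₁ = Q_H(1 − T_m/T_H) equal to W₂ = Q_m(1 − T_C/T_m) = Q_H·(T_m − T_C)/T_H gives T_H − T_m = T_m − T_C, so T_m = (T_H + T_C)/2 = (2086.00 + 334.15)/2 = 1210 K.

T_m ≈ 1210 K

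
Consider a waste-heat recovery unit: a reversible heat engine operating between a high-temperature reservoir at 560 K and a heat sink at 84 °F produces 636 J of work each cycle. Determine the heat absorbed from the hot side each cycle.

Q_H ≈ 1381 J

T_C = 84 °F → (84 − 32) × 5/9 = 28.89 °C = 302.04 K.
Carnot efficiency: η = 1 − T_C/T_H = 1 − 302.04/560.00 = 0.4606.
Q_H = W/η = 636/0.4606 = 1381 J.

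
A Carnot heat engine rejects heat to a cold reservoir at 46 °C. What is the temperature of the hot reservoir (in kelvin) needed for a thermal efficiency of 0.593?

T_H ≈ 784.2 K

T_C = 46 °C → 46 + 273.15 = 319.15 K.
From η = 1 − T_C/T_H, solving for T_H gives T_H = T_C/(1 − η) = 319.15/(1 − 0.593) = 784.2 K.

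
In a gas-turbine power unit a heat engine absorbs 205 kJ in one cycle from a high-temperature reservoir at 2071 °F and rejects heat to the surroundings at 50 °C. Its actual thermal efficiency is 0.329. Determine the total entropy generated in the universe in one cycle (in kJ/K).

ΔS_univ ≈ 0.280 kJ/K

T_H = 2071 °F → (2071 − 32) × 5/9 = 1132.78 °C = 1405.93 K.
T_C = 50 °C → 50 + 273.15 = 323.15 K.
W = η·Q_H = 0.329 × 205 = 67.45 kJ, so Q_C = Q_H − W = 137.6 kJ.
Entropy balance on the reservoirs: −Q_H/T_H = -0.1458 kJ/K, +Q_C/T_C = 0.4257 kJ/K.
ΔS_univ = −Q_H/T_H + Q_C/T_C = 0.280 kJ/K (> 0, since η = 0.329 < η_Carnot = 0.770).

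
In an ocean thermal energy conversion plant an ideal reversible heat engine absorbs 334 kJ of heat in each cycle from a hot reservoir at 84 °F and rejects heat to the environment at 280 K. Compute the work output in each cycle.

W ≈ 24.4 kJ

T_H = 84 °F → (84 − 32) × 5/9 = 28.89 °C = 302.04 K.
Since the cycle is reversible, η = 1 − T_C/T_H = 1 − 280.00/302.04 = 0.0730.
W = η·Q_H = 0.0730 × 334 = 24.4 kJ.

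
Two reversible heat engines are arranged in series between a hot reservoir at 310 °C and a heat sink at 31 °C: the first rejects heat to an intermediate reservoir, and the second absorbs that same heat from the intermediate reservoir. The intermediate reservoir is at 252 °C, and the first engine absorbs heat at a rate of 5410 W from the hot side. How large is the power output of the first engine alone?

Ẇ₁ ≈ 538 W

T_H = 310 °C → 310 + 273.15 = 583.15 K.
T_C = 31 °C → 31 + 273.15 = 304.15 K.
T_m = 252 °C → 252 + 273.15 = 525.15 K.
First-stage efficiency η₁ = 1 − T_m/T_H = 1 − 525.15/583.15 = 0.0995.
W₁ = η₁·Q_H = 0.0995 × 5410 = 538 W.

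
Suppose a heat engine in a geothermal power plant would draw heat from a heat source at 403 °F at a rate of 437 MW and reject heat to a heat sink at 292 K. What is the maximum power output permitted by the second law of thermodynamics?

Ẇ_max ≈ 171 MW

T_H = 403 °F → (403 − 32) × 5/9 = 206.11 °C = 479.26 K.
By the Carnot theorem, η_max = 1 − T_C/T_H = 1 − 292.00/479.26 = 0.3907.
W_max = η_max · Q_H = 0.3907 × 437 = 171 MW.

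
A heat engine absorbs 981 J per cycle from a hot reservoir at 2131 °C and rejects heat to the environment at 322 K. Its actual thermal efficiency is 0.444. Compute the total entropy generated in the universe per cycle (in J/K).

ΔS_univ ≈ 1.29 J/K

T_H = 2131 °C → 2131 + 273.15 = 2404.15 K.
W = η·Q_H = 0.444 × 981 = 435.6 J, so Q_C = Q_H − W = 545.4 J.
Reservoir entropy changes: ΔS_H = −Q_H/T_H = −981/2404.15 = -0.4080 J/K and ΔS_C = +Q_C/T_C = 545.4/322.00 = 1.694 J/K.
ΔS_univ = −Q_H/T_H + Q_C/T_C = 1.29 J/K (> 0, since η = 0.444 < η_Carnot = 0.866).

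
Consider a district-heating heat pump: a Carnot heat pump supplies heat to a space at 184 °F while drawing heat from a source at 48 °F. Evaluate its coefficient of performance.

T_H = 184 °F → (184 − 32) × 5/9 = 84.44 °C = 357.59 K.
T_C = 48 °F → (48 − 32) × 5/9 = 8.89 °C = 282.04 K.
Reversible heating COP: COP_HP = T_H/(T_H − T_C) = 357.59/(357.59 − 282.04) = 4.73.

COP_HP ≈ 4.73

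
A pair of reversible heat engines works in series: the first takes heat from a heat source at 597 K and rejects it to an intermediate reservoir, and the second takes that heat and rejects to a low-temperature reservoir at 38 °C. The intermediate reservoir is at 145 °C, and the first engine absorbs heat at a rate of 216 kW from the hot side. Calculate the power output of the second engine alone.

Ẇ₂ ≈ 38.71 kW

T_C = 38 °C → 38 + 273.15 = 311.15 K.
T_m = 145 °C → 145 + 273.15 = 418.15 K.
Heat entering the second stage: Q_m = Q_H·(T_m/T_H) = 216 × 418.15/597.00 = 151.3 kW.
Second-stage efficiency η₂ = 1 − T_C/T_m = 1 − 311.15/418.15 = 0.2559, so W₂ = η₂·Q_m = 38.71 kW.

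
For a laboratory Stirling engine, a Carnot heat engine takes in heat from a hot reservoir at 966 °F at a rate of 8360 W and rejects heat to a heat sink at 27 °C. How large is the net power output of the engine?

Ẇ ≈ 5192 W

T_H = 966 °F → (966 − 32) × 5/9 = 518.89 °C = 792.04 K.
T_C = 27 °C → 27 + 273.15 = 300.15 K.
Carnot efficiency: η = 1 − T_C/T_H = 1 − 300.15/792.04 = 0.6210.
W = η·Q_H = 0.6210 × 8360 = 5192 W.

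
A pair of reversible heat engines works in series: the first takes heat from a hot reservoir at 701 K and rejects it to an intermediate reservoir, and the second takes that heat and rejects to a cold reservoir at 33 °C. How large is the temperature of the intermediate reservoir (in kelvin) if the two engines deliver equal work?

T_m ≈ 503.6 K

T_C = 33 °C → 33 + 273.15 = 306.15 K.
For reversible stages Q_m = Q_H·(T_m/T_H). Setting W₁ = Q_H(1 − T_m/T_H) equal to W₂ = Q_m(1 − T_C/T_m) = Q_H·(T_m − T_C)/T_H gives T_H − T_m = T_m − T_C, so T_m = (T_H + T_C)/2 = (701.00 + 306.15)/2 = 503.6 K.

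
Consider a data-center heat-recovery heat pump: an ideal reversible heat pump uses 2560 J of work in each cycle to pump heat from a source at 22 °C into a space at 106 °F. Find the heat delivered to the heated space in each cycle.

Q_H ≈ 42100 J

T_H = 106 °F → (106 − 32) × 5/9 = 41.11 °C = 314.26 K.
T_C = 22 °C → 22 + 273.15 = 295.15 K.
COP_HP = T_H/(T_H − T_C) = 314.26/19.11 = 16.4439.
Q_H = COP_HP · W = 16.4439 × 2560 = 42100 J.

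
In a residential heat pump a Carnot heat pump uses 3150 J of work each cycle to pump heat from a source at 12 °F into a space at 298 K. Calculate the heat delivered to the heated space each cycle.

Q_H ≈ 26100 J

T_C = 12 °F → (12 − 32) × 5/9 = -11.11 °C = 262.04 K.
COP_HP = T_H/(T_H − T_C) = 298.00/35.96 = 8.2867.
Q_H = COP_HP · W = 8.2867 × 3150 = 26100 J.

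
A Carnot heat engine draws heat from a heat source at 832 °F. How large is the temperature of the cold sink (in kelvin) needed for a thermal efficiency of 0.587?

T_C ≈ 296 K

T_H = 832 °F → (832 − 32) × 5/9 = 444.44 °C = 717.59 K.
From η = 1 − T_C/T_H, T_C = T_H·(1 − η) = 717.59 × (1 − 0.587) = 296 K.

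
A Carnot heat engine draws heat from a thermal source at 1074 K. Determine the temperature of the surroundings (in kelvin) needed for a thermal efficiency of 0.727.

T_C ≈ 293.2 K

From η = 1 − T_C/T_H, T_C = T_H·(1 − η) = 1074.00 × (1 − 0.727) = 293.2 K.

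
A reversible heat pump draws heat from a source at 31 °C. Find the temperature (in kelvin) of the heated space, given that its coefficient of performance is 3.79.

T_H ≈ 413.2 K

T_C = 31 °C → 31 + 273.15 = 304.15 K.
COP_HP = T_H/(T_H − T_C) ⇒ T_H = T_C·COP_HP/(COP_HP − 1) = 304.15 × 3.79/(3.79 − 1) = 413.2 K.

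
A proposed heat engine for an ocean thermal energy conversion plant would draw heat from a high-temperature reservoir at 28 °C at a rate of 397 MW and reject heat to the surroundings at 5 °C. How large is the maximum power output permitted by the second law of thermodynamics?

Ẇ_max ≈ 30.3 MW

T_H = 28 °C → 28 + 273.15 = 301.15 K.
T_C = 5 °C → 5 + 273.15 = 278.15 K.
No engine can exceed the Carnot limit: η_max = 1 − T_C/T_H = 1 − 278.15/301.15 = 0.0764.
W_max = η_max · Q_H = 0.0764 × 397 = 30.3 MW.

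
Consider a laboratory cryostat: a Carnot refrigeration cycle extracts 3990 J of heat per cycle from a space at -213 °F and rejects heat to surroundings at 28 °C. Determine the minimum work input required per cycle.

T_H = 28 °C → 28 + 273.15 = 301.15 K.
T_C = -213 °F → (-213 − 32) × 5/9 = -136.11 °C = 137.04 K.
Carnot COP: COP_R = T_C/(T_H − T_C) = 137.04/164.11 = 0.8350.
W = Q_C/COP_R = 3990/0.8350 = 4780 J.

W_in ≈ 4780 J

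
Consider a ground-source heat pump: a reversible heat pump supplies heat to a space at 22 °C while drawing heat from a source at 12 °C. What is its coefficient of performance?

COP_HP ≈ 29.5

T_H = 22 °C → 22 + 273.15 = 295.15 K.
T_C = 12 °C → 12 + 273.15 = 285.15 K.
COP_HP = T_H/(T_H − T_C) = 295.15/(295.15 − 285.15) = 29.5.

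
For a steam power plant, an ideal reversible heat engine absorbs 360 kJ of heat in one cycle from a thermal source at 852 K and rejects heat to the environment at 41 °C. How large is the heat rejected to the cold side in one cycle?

T_C = 41 °C → 41 + 273.15 = 314.15 K.
η_rev = 1 − T_C/T_H = 1 − 314.15/852.00 = 0.6313.
For a reversible cycle Q_C/Q_H = T_C/T_H, so Q_C = 360 × 314.15/852.00 = 133 kJ.

Q_C ≈ 133 kJ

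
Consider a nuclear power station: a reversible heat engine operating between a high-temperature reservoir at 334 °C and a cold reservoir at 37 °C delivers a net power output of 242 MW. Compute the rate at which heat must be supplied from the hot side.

Q̇_H ≈ 495 MW

T_H = 334 °C → 334 + 273.15 = 607.15 K.
T_C = 37 °C → 37 + 273.15 = 310.15 K.
Carnot efficiency: η = 1 − T_C/T_H = 1 − 310.15/607.15 = 0.4892.
Q_H = W/η = 242/0.4892 = 495 MW.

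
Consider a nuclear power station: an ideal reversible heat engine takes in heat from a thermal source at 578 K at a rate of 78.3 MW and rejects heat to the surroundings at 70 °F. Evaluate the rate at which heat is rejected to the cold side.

Q̇_C ≈ 39.86 MW

T_C = 70 °F → (70 − 32) × 5/9 = 21.11 °C = 294.26 K.
η_rev = 1 − T_C/T_H = 1 − 294.26/578.00 = 0.4909.
For a reversible cycle Q_C/Q_H = T_C/T_H, so Q_C = 78.3 × 294.26/578.00 = 39.86 MW.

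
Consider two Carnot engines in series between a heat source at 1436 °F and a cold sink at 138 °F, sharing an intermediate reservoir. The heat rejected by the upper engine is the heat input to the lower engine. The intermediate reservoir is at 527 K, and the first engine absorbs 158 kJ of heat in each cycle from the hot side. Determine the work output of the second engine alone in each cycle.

W₂ ≈ 29.2 kJ

T_H = 1436 °F → (1436 − 32) × 5/9 = 780.00 °C = 1053.15 K.
T_C = 138 °F → (138 − 32) × 5/9 = 58.89 °C = 332.04 K.
Heat entering the second stage: Q_m = Q_H·(T_m/T_H) = 158 × 527.00/1053.15 = 79.1 kJ.
Second-stage efficiency η₂ = 1 − T_C/T_m = 1 − 332.04/527.00 = 0.3699, so W₂ = η₂·Q_m = 29.2 kJ.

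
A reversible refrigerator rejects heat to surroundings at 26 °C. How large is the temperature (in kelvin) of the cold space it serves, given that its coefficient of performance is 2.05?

T_H = 26 °C → 26 + 273.15 = 299.15 K.
COP_R = T_C/(T_H − T_C) ⇒ T_C = T_H·COP_R/(1 + COP_R) = 299.15 × 2.05/(1 + 2.05) = 201.1 K.

T_C ≈ 201.1 K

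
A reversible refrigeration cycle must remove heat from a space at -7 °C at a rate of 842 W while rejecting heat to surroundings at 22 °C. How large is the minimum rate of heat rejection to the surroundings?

T_H = 22 °C → 22 + 273.15 = 295.15 K.
T_C = -7 °C → -7 + 273.15 = 266.15 K.
For a reversible cycle Q_H/Q_C = T_H/T_C, so Q_H = Q_C·T_H/T_C = 842 × 295.15/266.15 = 934 W.

Q̇_H ≈ 934 W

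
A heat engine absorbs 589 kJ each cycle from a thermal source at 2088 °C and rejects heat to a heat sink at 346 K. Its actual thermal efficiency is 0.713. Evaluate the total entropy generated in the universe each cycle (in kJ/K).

T_H = 2088 °C → 2088 + 273.15 = 2361.15 K.
W = η·Q_H = 0.713 × 589 = 420.0 kJ, so Q_C = Q_H − W = 169.0 kJ.
Reservoir entropy changes: ΔS_H = −Q_H/T_H = −589/2361.15 = -0.2495 kJ/K and ΔS_C = +Q_C/T_C = 169.0/346.00 = 0.4886 kJ/K.
ΔS_univ = −Q_H/T_H + Q_C/T_C = 0.239 kJ/K (> 0, since η = 0.713 < η_Carnot = 0.853).

ΔS_univ ≈ 0.239 kJ/K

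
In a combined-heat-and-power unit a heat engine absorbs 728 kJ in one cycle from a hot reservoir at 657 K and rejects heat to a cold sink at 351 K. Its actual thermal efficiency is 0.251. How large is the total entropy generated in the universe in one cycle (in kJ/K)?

W = η·Q_H = 0.251 × 728 = 182.7 kJ, so Q_C = Q_H − W = 545.3 kJ.
The hot reservoir loses entropy Q_H/T_H = 728/657.00 = 1.108 kJ/K; the cold reservoir gains Q_C/T_C = 545.3/351.00 = 1.553 kJ/K.
ΔS_univ = −Q_H/T_H + Q_C/T_C = 0.4454 kJ/K (> 0, since η = 0.251 < η_Carnot = 0.466).

ΔS_univ ≈ 0.4454 kJ/K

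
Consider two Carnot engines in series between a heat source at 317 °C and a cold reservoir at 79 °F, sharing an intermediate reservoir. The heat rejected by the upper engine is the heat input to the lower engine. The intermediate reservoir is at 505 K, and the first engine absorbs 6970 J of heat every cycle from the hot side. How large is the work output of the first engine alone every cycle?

T_H = 317 °C → 317 + 273.15 = 590.15 K.
T_C = 79 °F → (79 − 32) × 5/9 = 26.11 °C = 299.26 K.
First-stage efficiency η₁ = 1 − T_m/T_H = 1 − 505.00/590.15 = 0.1443.
W₁ = η₁·Q_H = 0.1443 × 6970 = 1010 J.

W₁ ≈ 1010 J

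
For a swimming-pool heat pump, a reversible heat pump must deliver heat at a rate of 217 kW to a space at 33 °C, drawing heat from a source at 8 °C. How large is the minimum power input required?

Ẇ_in ≈ 17.72 kW

T_H = 33 °C → 33 + 273.15 = 306.15 K.
T_C = 8 °C → 8 + 273.15 = 281.15 K.
Reversible heating COP: COP_HP = T_H/(T_H − T_C) = 306.15/25.00 = 12.2460.
W = Q_H/COP_HP = 217/12.2460 = 17.72 kW.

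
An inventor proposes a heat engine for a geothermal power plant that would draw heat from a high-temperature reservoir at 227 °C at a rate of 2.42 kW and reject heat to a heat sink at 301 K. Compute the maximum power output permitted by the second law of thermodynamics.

T_H = 227 °C → 227 + 273.15 = 500.15 K.
The upper bound on efficiency is η_max = 1 − T_C/T_H = 1 − 301.00/500.15 = 0.3982.
W_max = η_max · Q_H = 0.3982 × 2.42 = 0.9636 kW.

Ẇ_max ≈ 0.9636 kW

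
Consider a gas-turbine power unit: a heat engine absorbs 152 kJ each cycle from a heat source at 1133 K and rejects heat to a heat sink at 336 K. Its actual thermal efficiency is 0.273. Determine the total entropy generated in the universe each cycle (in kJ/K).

ΔS_univ ≈ 0.195 kJ/K

W = η·Q_H = 0.273 × 152 = 41.50 kJ, so Q_C = Q_H − W = 110.5 kJ.
Entropy balance on the reservoirs: −Q_H/T_H = -0.1342 kJ/K, +Q_C/T_C = 0.3289 kJ/K.
ΔS_univ = −Q_H/T_H + Q_C/T_C = 0.195 kJ/K (> 0, since η = 0.273 < η_Carnot = 0.703).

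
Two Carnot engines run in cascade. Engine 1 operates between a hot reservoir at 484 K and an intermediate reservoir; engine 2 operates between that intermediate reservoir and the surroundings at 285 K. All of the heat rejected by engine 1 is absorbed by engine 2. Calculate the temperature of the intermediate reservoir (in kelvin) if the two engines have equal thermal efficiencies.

T_m ≈ 371 K

Equal efficiencies require 1 − T_m/T_H = 1 − T_C/T_m, i.e. T_m/T_H = T_C/T_m, so T_m = √(T_H·T_C) = √(484.00 × 285.00) = 371 K.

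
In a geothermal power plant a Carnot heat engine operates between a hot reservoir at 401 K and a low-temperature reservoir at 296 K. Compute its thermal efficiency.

η ≈ 0.262

Carnot efficiency: η = 1 − T_C/T_H = 1 − 296.00/401.00 = 0.262.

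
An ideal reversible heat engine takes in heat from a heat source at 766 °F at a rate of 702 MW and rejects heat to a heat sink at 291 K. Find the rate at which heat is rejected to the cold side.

T_H = 766 °F → (766 − 32) × 5/9 = 407.78 °C = 680.93 K.
The Carnot efficiency is η = 1 − T_C/T_H = 1 − 291.00/680.93 = 0.5726.
For a reversible cycle Q_C/Q_H = T_C/T_H, so Q_C = 702 × 291.00/680.93 = 300.0 MW.

Q̇_C ≈ 300.0 MW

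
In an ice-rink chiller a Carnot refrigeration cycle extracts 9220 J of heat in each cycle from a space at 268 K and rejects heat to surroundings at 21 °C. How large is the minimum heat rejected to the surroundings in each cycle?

Q_H ≈ 10120 J

T_H = 21 °C → 21 + 273.15 = 294.15 K.
For a reversible cycle Q_H/Q_C = T_H/T_C, so Q_H = Q_C·T_H/T_C = 9220 × 294.15/268.00 = 10120 J.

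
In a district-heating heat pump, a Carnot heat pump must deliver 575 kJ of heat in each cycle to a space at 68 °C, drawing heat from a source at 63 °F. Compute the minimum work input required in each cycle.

T_H = 68 °C → 68 + 273.15 = 341.15 K.
T_C = 63 °F → (63 − 32) × 5/9 = 17.22 °C = 290.37 K.
For a reversible heat pump, COP_HP = T_H/(T_H − T_C) = 341.15/50.78 = 6.7185.
W = Q_H/COP_HP = 575/6.7185 = 85.6 kJ.

W_in ≈ 85.6 kJ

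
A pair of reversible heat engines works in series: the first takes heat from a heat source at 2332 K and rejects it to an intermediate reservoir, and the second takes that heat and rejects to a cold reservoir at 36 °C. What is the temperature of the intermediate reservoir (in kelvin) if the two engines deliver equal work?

T_C = 36 °C → 36 + 273.15 = 309.15 K.
For reversible stages Q_m = Q_H·(T_m/T_H). Setting W₁ = Q_H(1 − T_m/T_H) equal to W₂ = Q_m(1 − T_C/T_m) = Q_H·(T_m − T_C)/T_H gives T_H − T_m = T_m − T_C, so T_m = (T_H + T_C)/2 = (2332.00 + 309.15)/2 = 1320 K.

T_m ≈ 1320 K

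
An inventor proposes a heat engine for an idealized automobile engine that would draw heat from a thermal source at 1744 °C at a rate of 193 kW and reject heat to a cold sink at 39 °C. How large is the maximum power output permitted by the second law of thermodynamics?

T_H = 1744 °C → 1744 + 273.15 = 2017.15 K.
T_C = 39 °C → 39 + 273.15 = 312.15 K.
By the Carnot theorem, η_max = 1 − T_C/T_H = 1 − 312.15/2017.15 = 0.8453.
W_max = η_max · Q_H = 0.8453 × 193 = 163.1 kW.

Ẇ_max ≈ 163.1 kW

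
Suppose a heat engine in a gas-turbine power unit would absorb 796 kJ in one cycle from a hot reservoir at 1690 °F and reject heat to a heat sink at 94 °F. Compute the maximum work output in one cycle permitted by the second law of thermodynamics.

W_max ≈ 591 kJ

T_H = 1690 °F → (1690 − 32) × 5/9 = 921.11 °C = 1194.26 K.
T_C = 94 °F → (94 − 32) × 5/9 = 34.44 °C = 307.59 K.
The second-law ceiling is the Carnot efficiency, η_max = 1 − T_C/T_H = 1 − 307.59/1194.26 = 0.7424.
W_max = η_max · Q_H = 0.7424 × 796 = 591 kJ.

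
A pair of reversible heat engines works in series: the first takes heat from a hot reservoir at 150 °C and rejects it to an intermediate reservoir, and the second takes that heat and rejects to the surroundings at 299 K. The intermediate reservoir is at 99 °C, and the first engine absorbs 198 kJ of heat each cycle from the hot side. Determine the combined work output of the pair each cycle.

W_total ≈ 58.1 kJ

T_H = 150 °C → 150 + 273.15 = 423.15 K.
Two reversible stages in series are equivalent to a single Carnot engine between T_H and T_C, so η_total = 1 − T_C/T_H = 1 − 299.00/423.15 = 0.2934.
W_total = η_total · Q_H = 0.2934 × 198 = 58.1 kJ.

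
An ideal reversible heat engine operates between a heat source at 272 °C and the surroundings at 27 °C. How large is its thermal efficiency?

T_H = 272 °C → 272 + 273.15 = 545.15 K.
T_C = 27 °C → 27 + 273.15 = 300.15 K.
η_rev = 1 − T_C/T_H = 1 − 300.15/545.15 = 0.4494.

η ≈ 0.4494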